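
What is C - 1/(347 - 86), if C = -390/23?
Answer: -101813/6003 ≈ -16.960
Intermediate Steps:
C = -390/23 (C = -390*1/23 = -390/23 ≈ -16.957)
C - 1/(347 - 86) = -390/23 - 1/(347 - 86) = -390/23 - 1/261 = -101813/6003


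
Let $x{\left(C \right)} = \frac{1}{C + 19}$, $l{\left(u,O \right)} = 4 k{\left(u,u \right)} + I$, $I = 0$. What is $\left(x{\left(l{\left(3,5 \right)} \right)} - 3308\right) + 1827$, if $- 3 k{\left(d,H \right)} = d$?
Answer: $- \frac{22214}{15} \approx -1480.9$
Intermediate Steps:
$k{\left(d,H \right)} = - \frac{d}{3}$
$l{\left(u,O \right)} = - \frac{4 u}{3}$ ($l{\left(u,O \right)} = 4 \left(- \frac{u}{3}\right) + 0 = - \frac{4 u}{3} + 0 = - \frac{4 u}{3}$)
$x{\left(C \right)} = \frac{1}{19 + C}$
$\left(x{\left(l{\left(3,5 \right)} \right)} - 3308\right) + 1827 = \left(\frac{1}{19 - 4} - 3308\right) + 1827 = \left(\frac{1}{15} - 3308\right) + 1827 = - \frac{49619}{15} + 1827 = - \frac{22214}{15}$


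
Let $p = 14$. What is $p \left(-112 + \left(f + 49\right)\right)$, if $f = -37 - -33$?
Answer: $-938$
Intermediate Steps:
$f = -4$ ($f = -37 + 33 = -4$)
$p \left(-112 + \left(f + 49\right)\right) = 14 \left(-112 + \left(-4 + 49\right)\right) = 14 \left(-112 + 45\right) = 14 \left(-67\right) = -938$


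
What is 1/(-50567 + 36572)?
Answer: -1/13995 ≈ -7.1454e-5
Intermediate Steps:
1/(-50567 + 36572) = 1/(-13995) = -1/13995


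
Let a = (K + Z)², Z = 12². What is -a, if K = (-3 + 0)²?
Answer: -23409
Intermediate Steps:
Z = 144
K = 9 (K = (-3)² = 9)
a = 23409 (a = (9 + 144)² = 153² = 23409)
-a = -1*23409 = -23409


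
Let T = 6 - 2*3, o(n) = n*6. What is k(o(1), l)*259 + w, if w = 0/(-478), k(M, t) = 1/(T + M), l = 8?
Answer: 259/6 ≈ 43.167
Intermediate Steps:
o(n) = 6*n
T = 0 (T = 6 - 6 = 0)
k(M, t) = 1/M (k(M, t) = 1/(0 + M) = 1/M)
w = 0 (w = 0*(-1/478) = 0)
k(o(1), l)*259 + w = 259/(6*1) + 0 = 259/6 + 0 = 259/6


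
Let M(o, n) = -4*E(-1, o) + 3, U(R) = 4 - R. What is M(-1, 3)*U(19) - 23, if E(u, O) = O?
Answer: -128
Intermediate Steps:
M(o, n) = 3 - 4*o (M(o, n) = -4*o + 3 = 3 - 4*o)
M(-1, 3)*U(19) - 23 = (3 - 4*(-1))*(4 - 1*19) - 23 = (3 + 4)*(4 - 19) - 23 = 7*(-15) - 23 = -105 - 23 = -128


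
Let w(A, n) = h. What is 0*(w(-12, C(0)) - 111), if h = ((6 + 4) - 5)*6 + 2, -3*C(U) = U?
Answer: 0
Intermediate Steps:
C(U) = -U/3
h = 32 (h = (10 - 5)*6 + 2 = 5*6 + 2 = 30 + 2 = 32)
w(A, n) = 32
0*(w(-12, C(0)) - 111) = 0*(32 - 111) = 0*(-79) = 0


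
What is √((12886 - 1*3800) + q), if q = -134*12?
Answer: √7478 ≈ 86.475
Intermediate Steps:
q = -1608
√((12886 - 1*3800) + q) = √((12886 - 1*3800) - 1608) = √((12886 - 3800) - 1608) = √(9086 - 1608) = √7478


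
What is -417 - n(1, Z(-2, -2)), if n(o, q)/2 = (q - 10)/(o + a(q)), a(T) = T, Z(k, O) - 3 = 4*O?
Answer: -849/2 ≈ -424.50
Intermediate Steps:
Z(k, O) = 3 + 4*O
n(o, q) = 2*(-10 + q)/(o + q) (n(o, q) = 2*((q - 10)/(o + q)) = 2*((-10 + q)/(o + q)) = 2*(-10 + q)/(o + q))
-417 - n(1, Z(-2, -2)) = -417 - 2*(-10 + (3 + 4*(-2)))/(1 + (3 + 4*(-2))) = -417 - 2*(-10 + (3 - 8))/(1 + (3 - 8)) = -417 - 2*(-10 - 5)/(1 - 5) = -417 - 2*(-15)/(-4) = -417 - 2*(-1)*(-15)/4 = -417 - 1*15/2 = -417 - 15/2 = -849/2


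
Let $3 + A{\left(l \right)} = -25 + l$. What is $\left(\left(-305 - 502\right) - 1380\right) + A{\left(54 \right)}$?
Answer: $-2161$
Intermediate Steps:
$A{\left(l \right)} = -28 + l$ ($A{\left(l \right)} = -3 + \left(-25 + l\right) = -28 + l$)
$\left(\left(-305 - 502\right) - 1380\right) + A{\left(54 \right)} = \left(\left(-305 - 502\right) - 1380\right) + \left(-28 + 54\right) = \left(\left(-305 - 502\right) - 1380\right) + 26 = \left(-807 - 1380\right) + 26 = -2187 + 26 = -2161$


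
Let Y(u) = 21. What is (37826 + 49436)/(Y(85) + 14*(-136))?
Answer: -12466/269 ≈ -46.342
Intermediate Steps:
(37826 + 49436)/(Y(85) + 14*(-136)) = (37826 + 49436)/(21 + 14*(-136)) = 87262/(21 - 1904) = 87262/(-1883) = 87262*(-1/1883) = -12466/269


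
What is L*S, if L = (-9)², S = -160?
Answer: -12960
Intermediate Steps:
L = 81
L*S = 81*(-160) = -12960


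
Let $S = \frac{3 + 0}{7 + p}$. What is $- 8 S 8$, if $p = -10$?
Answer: $64$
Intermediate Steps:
$S = -1$ ($S = \frac{3 + 0}{7 - 10} = \frac{3}{-3} = 3 \left(- \frac{1}{3}\right) = -1$)
$- 8 S 8 = \left(-8\right) \left(-1\right) 8 = 8 \cdot 8 = 64$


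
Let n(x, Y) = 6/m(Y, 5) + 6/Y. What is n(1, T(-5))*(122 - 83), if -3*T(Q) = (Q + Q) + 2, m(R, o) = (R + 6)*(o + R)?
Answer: 8397/92 ≈ 91.272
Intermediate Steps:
m(R, o) = (6 + R)*(R + o)
T(Q) = -2/3 - 2*Q/3 (T(Q) = -((Q + Q) + 2)/3 = -(2*Q + 2)/3 = -(2 + 2*Q)/3 = -2/3 - 2*Q/3)
n(x, Y) = 6/Y + 6/(30 + Y**2 + 11*Y) (n(x, Y) = 6/(Y**2 + 6*Y + 6*5 + Y*5) + 6/Y = 6/(Y**2 + 6*Y + 30 + 5*Y) + 6/Y = 6/(30 + Y**2 + 11*Y) + 6/Y = 6/Y + 6/(30 + Y**2 + 11*Y))
n(1, T(-5))*(122 - 83) = (6*(30 + (-2/3 - 2/3*(-5))**2 + 12*(-2/3 - 2/3*(-5)))/((-2/3 - 2/3*(-5))*(30 + (-2/3 - 2/3*(-5))**2 + 11*(-2/3 - 2/3*(-5)))))*(122 - 83) = (6*(30 + (-2/3 + 10/3)**2 + 12*(-2/3 + 10/3))/((-2/3 + 10/3)*(30 + (-2/3 + 10/3)**2 + 11*(-2/3 + 10/3))))*39 = (6*(30 + (8/3)**2 + 12*(8/3))/((8/3)*(30 + (8/3)**2 + 11*(8/3))))*39 = (6*(3/8)*(30 + 64/9 + 32)/(30 + 64/9 + 88/3))*39 = (6*(3/8)*(622/9)/(598/9))*39 = (6*(3/8)*(9/598)*(622/9))*39 = (2799/1196)*39 = 8397/92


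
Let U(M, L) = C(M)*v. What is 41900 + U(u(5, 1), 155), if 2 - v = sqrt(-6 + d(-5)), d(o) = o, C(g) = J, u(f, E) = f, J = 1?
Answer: 41902 - I*sqrt(11) ≈ 41902.0 - 3.3166*I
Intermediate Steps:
C(g) = 1
v = 2 - I*sqrt(11) (v = 2 - sqrt(-6 - 5) = 2 - sqrt(-11) = 2 - I*sqrt(11) ≈ 2.0 - 3.3166*I)
U(M, L) = 2 - I*sqrt(11) (U(M, L) = 1*(2 - I*sqrt(11)) = 2 - I*sqrt(11))
41900 + U(u(5, 1), 155) = 41900 + (2 - I*sqrt(11)) = 41902 - I*sqrt(11)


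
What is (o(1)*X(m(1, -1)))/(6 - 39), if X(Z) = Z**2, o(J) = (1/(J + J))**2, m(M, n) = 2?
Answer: -1/33 ≈ -0.030303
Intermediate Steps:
o(J) = 1/(4*J**2) (o(J) = (1/(2*J))**2 = 1/(4*J**2))
(o(1)*X(m(1, -1)))/(6 - 39) = (((1/4)/1**2)*2**2)/(6 - 39) = (((1/4)*1)*4)/(-33) = ((1/4)*4)*(-1/33) = 1*(-1/33) = -1/33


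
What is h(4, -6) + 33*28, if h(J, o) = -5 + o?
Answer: 913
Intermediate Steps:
h(4, -6) + 33*28 = (-5 - 6) + 33*28 = -11 + 924 = 913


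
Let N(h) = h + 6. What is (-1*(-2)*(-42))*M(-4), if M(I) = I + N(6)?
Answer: -672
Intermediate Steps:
N(h) = 6 + h
M(I) = 12 + I (M(I) = I + (6 + 6) = I + 12 = 12 + I)
(-1*(-2)*(-42))*M(-4) = (-1*(-2)*(-42))*(12 - 4) = (2*(-42))*8 = -84*8 = -672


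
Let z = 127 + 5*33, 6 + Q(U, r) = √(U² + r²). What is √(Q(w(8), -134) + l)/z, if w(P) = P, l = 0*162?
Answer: √(-6 + 2*√4505)/292 ≈ 0.038782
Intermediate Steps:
l = 0
Q(U, r) = -6 + √(U² + r²)
z = 292 (z = 127 + 165 = 292)
√(Q(w(8), -134) + l)/z = √((-6 + √(8² + (-134)²)) + 0)/292 = √((-6 + √(64 + 17956)) + 0)*(1/292) = √((-6 + √18020) + 0)*(1/292) = √((-6 + 2*√4505) + 0)*(1/292) = √(-6 + 2*√4505)*(1/292) = √(-6 + 2*√4505)/292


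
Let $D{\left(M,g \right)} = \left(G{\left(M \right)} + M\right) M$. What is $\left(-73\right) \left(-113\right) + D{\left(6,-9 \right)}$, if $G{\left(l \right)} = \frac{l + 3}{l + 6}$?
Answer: $\frac{16579}{2} \approx 8289.5$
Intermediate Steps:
$G{\left(l \right)} = \frac{3 + l}{6 + l}$
$D{\left(M,g \right)} = M \left(M + \frac{3 + M}{6 + M}\right)$ ($D{\left(M,g \right)} = \left(\frac{3 + M}{6 + M} + M\right) M = \left(M + \frac{3 + M}{6 + M}\right) M = M \left(M + \frac{3 + M}{6 + M}\right)$)
$\left(-73\right) \left(-113\right) + D{\left(6,-9 \right)} = \left(-73\right) \left(-113\right) + \frac{6 \left(3 + 6 + 6 \left(6 + 6\right)\right)}{6 + 6} = 8249 + \frac{6 \left(3 + 6 + 6 \cdot 12\right)}{12} = 8249 + 6 \cdot \frac{1}{12} \left(3 + 6 + 72\right) = 8249 + 6 \cdot \frac{1}{12} \cdot 81 = 8249 + \frac{81}{2} = \frac{16579}{2}$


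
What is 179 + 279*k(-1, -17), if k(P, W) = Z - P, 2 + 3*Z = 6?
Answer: 830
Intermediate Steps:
Z = 4/3 (Z = -⅔ + (⅓)*6 = -⅔ + 2 = 4/3 ≈ 1.3333)
k(P, W) = 4/3 - P
179 + 279*k(-1, -17) = 179 + 279*(4/3 - 1*(-1)) = 179 + 279*(4/3 + 1) = 179 + 279*(7/3) = 179 + 651 = 830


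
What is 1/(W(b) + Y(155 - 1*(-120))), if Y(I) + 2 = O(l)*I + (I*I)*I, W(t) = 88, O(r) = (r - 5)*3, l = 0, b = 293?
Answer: 1/20792836 ≈ 4.8094e-8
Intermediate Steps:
O(r) = -15 + 3*r (O(r) = (-5 + r)*3 = -15 + 3*r)
Y(I) = -2 + I³ - 15*I (Y(I) = -2 + ((-15 + 3*0)*I + (I*I)*I) = -2 + ((-15 + 0)*I + I²*I) = -2 + (-15*I + I³) = -2 + (I³ - 15*I) = -2 + I³ - 15*I)
1/(W(b) + Y(155 - 1*(-120))) = 1/(88 + (-2 + (155 - 1*(-120))³ - 15*(155 - 1*(-120)))) = 1/(88 + (-2 + (155 + 120)³ - 15*(155 + 120))) = 1/(88 + (-2 + 275³ - 15*275)) = 1/(88 + (-2 + 20796875 - 4125)) = 1/(88 + 20792748) = 1/20792836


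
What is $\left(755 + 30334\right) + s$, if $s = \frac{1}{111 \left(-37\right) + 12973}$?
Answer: $\frac{275635075}{8866} \approx 31089.0$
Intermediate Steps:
$s = \frac{1}{8866}$ ($s = \frac{1}{-4107 + 12973} = \frac{1}{8866} \approx 0.00011279$)
$\left(755 + 30334\right) + s = \left(755 + 30334\right) + \frac{1}{8866} = 31089 + \frac{1}{8866} = \frac{275635075}{8866}$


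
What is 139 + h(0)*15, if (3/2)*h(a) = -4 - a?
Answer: 99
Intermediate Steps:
h(a) = -8/3 - 2*a/3 (h(a) = 2*(-4 - a)/3 = -8/3 - 2*a/3)
139 + h(0)*15 = 139 + (-8/3 - ⅔*0)*15 = 139 + (-8/3 + 0)*15 = 139 - 8/3*15 = 139 - 40 = 99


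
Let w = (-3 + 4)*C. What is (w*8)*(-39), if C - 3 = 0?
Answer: -936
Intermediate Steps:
C = 3 (C = 3 + 0 = 3)
w = 3 (w = (-3 + 4)*3 = 1*3 = 3)
(w*8)*(-39) = (3*8)*(-39) = 24*(-39) = -936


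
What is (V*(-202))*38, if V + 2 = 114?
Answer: -859712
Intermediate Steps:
V = 112 (V = -2 + 114 = 112)
(V*(-202))*38 = (112*(-202))*38 = -22624*38 = -859712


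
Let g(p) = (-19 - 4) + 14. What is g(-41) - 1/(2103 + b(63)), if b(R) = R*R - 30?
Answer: -54379/6042 ≈ -9.0002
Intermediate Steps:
b(R) = -30 + R² (b(R) = R² - 30 = -30 + R²)
g(p) = -9 (g(p) = -23 + 14 = -9)
g(-41) - 1/(2103 + b(63)) = -9 - 1/(2103 + (-30 + 63²)) = -9 - 1/(2103 + (-30 + 3969)) = -9 - 1/(2103 + 3939) = -9 - 1/6042 = -54379/6042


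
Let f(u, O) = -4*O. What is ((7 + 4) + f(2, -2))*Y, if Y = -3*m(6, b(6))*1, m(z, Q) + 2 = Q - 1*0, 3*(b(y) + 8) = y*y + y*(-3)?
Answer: 228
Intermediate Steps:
b(y) = -8 - y + y²/3 (b(y) = -8 + (y*y + y*(-3))/3 = -8 + (y² - 3*y)/3 = -8 + (-y + y²/3) = -8 - y + y²/3)
m(z, Q) = -2 + Q (m(z, Q) = -2 + (Q - 1*0) = -2 + (Q + 0) = -2 + Q)
Y = 12 (Y = -3*(-2 + (-8 - 1*6 + (⅓)*6²))*1 = -3*(-2 + (-8 - 6 + (⅓)*36))*1 = -3*(-2 + (-8 - 6 + 12))*1 = -3*(-2 - 2)*1 = -3*(-4)*1 = 12*1 = 12)
((7 + 4) + f(2, -2))*Y = ((7 + 4) - 4*(-2))*12 = (11 + 8)*12 = 19*12 = 228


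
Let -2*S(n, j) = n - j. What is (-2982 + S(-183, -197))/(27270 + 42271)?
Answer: -2989/69541 ≈ -0.042982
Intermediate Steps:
S(n, j) = j/2 - n/2 (S(n, j) = -(n - j)/2 = j/2 - n/2)
(-2982 + S(-183, -197))/(27270 + 42271) = (-2982 + ((½)*(-197) - ½*(-183)))/(27270 + 42271) = (-2982 + (-197/2 + 183/2))/69541 = (-2982 - 7)*(1/69541) = -2989*1/69541 = -2989/69541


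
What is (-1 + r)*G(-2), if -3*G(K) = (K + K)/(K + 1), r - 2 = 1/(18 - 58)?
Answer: -13/10 ≈ -1.3000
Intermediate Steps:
r = 79/40 (r = 2 + 1/(18 - 58) = 2 + 1/(-40) = 2 - 1/40 = 79/40 ≈ 1.9750)
G(K) = -2*K/(3*(1 + K)) (G(K) = -(K + K)/(3*(K + 1)) = -2*K/(3*(1 + K)))
(-1 + r)*G(-2) = (-1 + 79/40)*(-2*(-2)/(3 + 3*(-2))) = 39*(-2*(-2)/(3 - 6))/40 = 39*(-2*(-2)/(-3))/40 = 39*(-2*(-2)*(-⅓))/40 = (39/40)*(-4/3) = -13/10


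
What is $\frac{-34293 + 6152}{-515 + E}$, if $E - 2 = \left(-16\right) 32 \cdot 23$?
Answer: $\frac{28141}{12289} \approx 2.2899$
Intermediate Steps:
$E = -11774$ ($E = 2 + \left(-16\right) 32 \cdot 23 = 2 - 11776 = -11774$)
$\frac{-34293 + 6152}{-515 + E} = \frac{-34293 + 6152}{-515 - 11774} = - \frac{28141}{-12289} = \left(-28141\right) \left(- \frac{1}{12289}\right) = \frac{28141}{12289}$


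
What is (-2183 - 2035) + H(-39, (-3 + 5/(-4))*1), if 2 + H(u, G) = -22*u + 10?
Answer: -3352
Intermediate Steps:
H(u, G) = 8 - 22*u (H(u, G) = -2 + (-22*u + 10) = -2 + (10 - 22*u) = 8 - 22*u)
(-2183 - 2035) + H(-39, (-3 + 5/(-4))*1) = (-2183 - 2035) + (8 - 22*(-39)) = -4218 + (8 + 858) = -4218 + 866 = -3352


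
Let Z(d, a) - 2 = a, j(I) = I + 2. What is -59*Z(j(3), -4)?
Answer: 118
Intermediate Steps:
j(I) = 2 + I
Z(d, a) = 2 + a
-59*Z(j(3), -4) = -59*(2 - 4) = -59*(-2) = 118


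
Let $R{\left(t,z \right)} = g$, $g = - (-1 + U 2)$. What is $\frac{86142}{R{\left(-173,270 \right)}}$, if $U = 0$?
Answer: $86142$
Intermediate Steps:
$g = 1$ ($g = - (-1 + 0 \cdot 2) = - (-1 + 0) = \left(-1\right) \left(-1\right) = 1$)
$R{\left(t,z \right)} = 1$
$\frac{86142}{R{\left(-173,270 \right)}} = \frac{86142}{1} = 86142 \cdot 1 = 86142$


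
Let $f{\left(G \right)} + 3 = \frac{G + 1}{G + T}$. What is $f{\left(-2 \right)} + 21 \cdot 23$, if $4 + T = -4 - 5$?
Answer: $\frac{7201}{15} \approx 480.07$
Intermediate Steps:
$T = -13$ ($T = -4 - 9 = -13$)
$f{\left(G \right)} = -3 + \frac{1 + G}{-13 + G}$ ($f{\left(G \right)} = -3 + \frac{G + 1}{G - 13} = -3 + \frac{1 + G}{-13 + G}$)
$f{\left(-2 \right)} + 21 \cdot 23 = \frac{2 \left(20 - -2\right)}{-13 - 2} + 21 \cdot 23 = \frac{2 \left(20 + 2\right)}{-15} + 483 = 2 \left(- \frac{1}{15}\right) 22 + 483 = - \frac{44}{15} + 483 = \frac{7201}{15}$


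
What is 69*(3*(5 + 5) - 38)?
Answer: -552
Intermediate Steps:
69*(3*(5 + 5) - 38) = 69*(3*10 - 38) = 69*(30 - 38) = 69*(-8) = -552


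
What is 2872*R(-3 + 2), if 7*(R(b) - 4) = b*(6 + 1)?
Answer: 8616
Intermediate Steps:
R(b) = 4 + b (R(b) = 4 + (b*(6 + 1))/7 = 4 + (b*7)/7 = 4 + (7*b)/7 = 4 + b)
2872*R(-3 + 2) = 2872*(4 + (-3 + 2)) = 2872*(4 - 1) = 2872*3 = 8616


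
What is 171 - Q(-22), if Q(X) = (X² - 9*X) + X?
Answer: -489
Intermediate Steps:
Q(X) = X² - 8*X
171 - Q(-22) = 171 - (-22)*(-8 - 22) = 171 - (-22)*(-30) = 171 - 1*660 = 171 - 660 = -489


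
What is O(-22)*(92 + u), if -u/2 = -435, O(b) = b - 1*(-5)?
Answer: -16354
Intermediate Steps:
O(b) = 5 + b (O(b) = b + 5 = 5 + b)
u = 870 (u = -2*(-435) = 870)
O(-22)*(92 + u) = (5 - 22)*(92 + 870) = -17*962 = -16354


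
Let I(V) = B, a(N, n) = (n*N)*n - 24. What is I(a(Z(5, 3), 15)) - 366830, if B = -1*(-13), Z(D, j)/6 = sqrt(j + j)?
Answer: -366817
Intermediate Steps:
Z(D, j) = 6*sqrt(2)*sqrt(j) (Z(D, j) = 6*sqrt(j + j) = 6*sqrt(2*j) = 6*(sqrt(2)*sqrt(j)) = 6*sqrt(2)*sqrt(j))
a(N, n) = -24 + N*n**2 (a(N, n) = (N*n)*n - 24 = N*n**2 - 24 = -24 + N*n**2)
B = 13
I(V) = 13
I(a(Z(5, 3), 15)) - 366830 = 13 - 366830 = -366817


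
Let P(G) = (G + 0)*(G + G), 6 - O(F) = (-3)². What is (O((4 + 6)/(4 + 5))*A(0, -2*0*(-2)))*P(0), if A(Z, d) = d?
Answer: 0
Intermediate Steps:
O(F) = -3 (O(F) = 6 - 1*(-3)² = 6 - 1*9 = 6 - 9 = -3)
P(G) = 2*G² (P(G) = G*(2*G) = 2*G²)
(O((4 + 6)/(4 + 5))*A(0, -2*0*(-2)))*P(0) = (-3*(-2*0)*(-2))*(2*0²) = (-0*(-2))*(2*0) = -3*0*0 = 0*0 = 0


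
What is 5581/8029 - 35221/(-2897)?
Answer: 298957566/23260013 ≈ 12.853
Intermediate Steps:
5581/8029 - 35221/(-2897) = 5581*(1/8029) - 35221*(-1/2897) = 5581/8029 + 35221/2897 = 298957566/23260013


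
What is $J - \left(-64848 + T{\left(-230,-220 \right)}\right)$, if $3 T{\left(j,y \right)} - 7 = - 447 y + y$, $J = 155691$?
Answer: $187830$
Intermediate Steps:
$T{\left(j,y \right)} = \frac{7}{3} - \frac{446 y}{3}$ ($T{\left(j,y \right)} = \frac{7}{3} + \frac{- 447 y + y}{3} = \frac{7}{3} + \frac{\left(-446\right) y}{3} = \frac{7}{3} - \frac{446 y}{3}$)
$J - \left(-64848 + T{\left(-230,-220 \right)}\right) = 155691 + \left(64848 - \left(\frac{7}{3} - - \frac{98120}{3}\right)\right) = 155691 + \left(64848 - \left(\frac{7}{3} + \frac{98120}{3}\right)\right) = 155691 + \left(64848 - 32709\right) = 155691 + 32139 = 187830$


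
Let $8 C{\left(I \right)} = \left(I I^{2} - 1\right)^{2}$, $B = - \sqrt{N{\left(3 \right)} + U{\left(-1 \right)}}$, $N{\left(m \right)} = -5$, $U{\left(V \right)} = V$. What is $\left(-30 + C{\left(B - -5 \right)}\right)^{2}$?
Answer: $\frac{158108329}{16} + \frac{16216725 i \sqrt{6}}{4} \approx 9.8818 \cdot 10^{6} + 9.9307 \cdot 10^{6} i$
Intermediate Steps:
$B = - i \sqrt{6}$ ($B = - \sqrt{-5 - 1} = - \sqrt{-6} = - i \sqrt{6} \approx - 2.4495 i$)
$C{\left(I \right)} = \frac{\left(-1 + I^{3}\right)^{2}}{8}$ ($C{\left(I \right)} = \frac{\left(I I^{2} - 1\right)^{2}}{8} = \frac{\left(I^{3} - 1\right)^{2}}{8} = \frac{\left(-1 + I^{3}\right)^{2}}{8}$)
$\left(-30 + C{\left(B - -5 \right)}\right)^{2} = \left(-30 + \frac{\left(-1 + \left(- i \sqrt{6} - -5\right)^{3}\right)^{2}}{8}\right)^{2} = \left(-30 + \frac{\left(-1 + \left(- i \sqrt{6} + 5\right)^{3}\right)^{2}}{8}\right)^{2} = \left(-30 + \frac{\left(-1 + \left(5 - i \sqrt{6}\right)^{3}\right)^{2}}{8}\right)^{2}$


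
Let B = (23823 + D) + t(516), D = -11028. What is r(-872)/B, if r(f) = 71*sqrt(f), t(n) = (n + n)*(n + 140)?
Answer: 142*I*sqrt(218)/689787 ≈ 0.0030395*I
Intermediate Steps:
t(n) = 2*n*(140 + n) (t(n) = (2*n)*(140 + n) = 2*n*(140 + n))
B = 689787 (B = (23823 - 11028) + 2*516*(140 + 516) = 12795 + 2*516*656 = 12795 + 676992 = 689787)
r(-872)/B = (71*sqrt(-872))/689787 = (71*(2*I*sqrt(218)))*(1/689787) = (142*I*sqrt(218))*(1/689787) = 142*I*sqrt(218)/689787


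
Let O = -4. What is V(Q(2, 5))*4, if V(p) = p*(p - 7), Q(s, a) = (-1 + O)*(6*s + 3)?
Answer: 24600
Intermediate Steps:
Q(s, a) = -15 - 30*s (Q(s, a) = (-1 - 4)*(6*s + 3) = -5*(3 + 6*s) = -15 - 30*s)
V(p) = p*(-7 + p)
V(Q(2, 5))*4 = ((-15 - 30*2)*(-7 + (-15 - 30*2)))*4 = ((-15 - 60)*(-7 + (-15 - 60)))*4 = -75*(-7 - 75)*4 = -75*(-82)*4 = 6150*4 = 24600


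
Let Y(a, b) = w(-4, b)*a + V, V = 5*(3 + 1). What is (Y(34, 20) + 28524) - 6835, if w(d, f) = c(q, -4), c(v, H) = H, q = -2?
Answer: 21573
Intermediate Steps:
V = 20 (V = 5*4 = 20)
w(d, f) = -4
Y(a, b) = 20 - 4*a (Y(a, b) = -4*a + 20 = 20 - 4*a)
(Y(34, 20) + 28524) - 6835 = ((20 - 4*34) + 28524) - 6835 = ((20 - 136) + 28524) - 6835 = (-116 + 28524) - 6835 = 28408 - 6835 = 21573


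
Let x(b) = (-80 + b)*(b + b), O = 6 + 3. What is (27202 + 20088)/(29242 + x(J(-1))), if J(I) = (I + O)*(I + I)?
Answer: 23645/16157 ≈ 1.4635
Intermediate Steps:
O = 9
J(I) = 2*I*(9 + I) (J(I) = (I + 9)*(I + I) = (9 + I)*(2*I) = 2*I*(9 + I))
x(b) = 2*b*(-80 + b) (x(b) = (-80 + b)*(2*b) = 2*b*(-80 + b))
(27202 + 20088)/(29242 + x(J(-1))) = (27202 + 20088)/(29242 + 2*(2*(-1)*(9 - 1))*(-80 + 2*(-1)*(9 - 1))) = 47290/(29242 + 2*(2*(-1)*8)*(-80 + 2*(-1)*8)) = 47290/(29242 + 2*(-16)*(-80 - 16)) = 47290/(29242 + 2*(-16)*(-96)) = 47290/(29242 + 3072) = 47290/32314 = 47290*(1/32314) = 23645/16157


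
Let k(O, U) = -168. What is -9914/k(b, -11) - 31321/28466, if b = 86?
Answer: 69237499/1195572 ≈ 57.912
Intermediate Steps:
-9914/k(b, -11) - 31321/28466 = -9914/(-168) - 31321/28466 = -9914*(-1/168) - 31321*1/28466 = 4957/84 - 31321/28466 = 69237499/1195572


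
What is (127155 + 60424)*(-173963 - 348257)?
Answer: -97957505380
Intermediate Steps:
(127155 + 60424)*(-173963 - 348257) = 187579*(-522220) = -97957505380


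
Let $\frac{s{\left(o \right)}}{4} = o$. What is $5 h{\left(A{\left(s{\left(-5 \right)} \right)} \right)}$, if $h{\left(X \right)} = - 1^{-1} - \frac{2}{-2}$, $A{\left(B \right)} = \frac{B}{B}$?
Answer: $0$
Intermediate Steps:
$s{\left(o \right)} = 4 o$
$A{\left(B \right)} = 1$
$h{\left(X \right)} = 0$ ($h{\left(X \right)} = \left(-1\right) 1 - -1 = -1 + 1 = 0$)
$5 h{\left(A{\left(s{\left(-5 \right)} \right)} \right)} = 5 \cdot 0 = 0$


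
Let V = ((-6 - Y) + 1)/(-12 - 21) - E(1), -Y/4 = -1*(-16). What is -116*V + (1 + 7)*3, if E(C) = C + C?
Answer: 15292/33 ≈ 463.39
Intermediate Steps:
Y = -64 (Y = -(-4)*(-16) = -4*16 = -64)
E(C) = 2*C
V = -125/33 (V = ((-6 - 1*(-64)) + 1)/(-12 - 21) - 2 = ((-6 + 64) + 1)/(-33) - 1*2 = (58 + 1)*(-1/33) - 2 = 59*(-1/33) - 2 = -59/33 - 2 = -125/33 ≈ -3.7879)
-116*V + (1 + 7)*3 = -116*(-125/33) + (1 + 7)*3 = 14500/33 + 8*3 = 14500/33 + 24 = 15292/33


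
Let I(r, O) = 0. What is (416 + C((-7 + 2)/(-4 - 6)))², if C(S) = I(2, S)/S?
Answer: 173056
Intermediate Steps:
C(S) = 0 (C(S) = 0/S = 0)
(416 + C((-7 + 2)/(-4 - 6)))² = (416 + 0)² = 416² = 173056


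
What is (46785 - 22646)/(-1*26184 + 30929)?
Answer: 24139/4745 ≈ 5.0872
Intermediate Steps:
(46785 - 22646)/(-1*26184 + 30929) = 24139/(-26184 + 30929) = 24139/4745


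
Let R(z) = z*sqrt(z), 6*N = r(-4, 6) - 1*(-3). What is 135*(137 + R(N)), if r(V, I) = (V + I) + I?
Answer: 18495 + 165*sqrt(66)/4 ≈ 18830.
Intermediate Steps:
r(V, I) = V + 2*I (r(V, I) = (I + V) + I = V + 2*I)
N = 11/6 (N = ((-4 + 2*6) - 1*(-3))/6 = ((-4 + 12) + 3)/6 = (8 + 3)/6 = (1/6)*11 = 11/6 ≈ 1.8333)
R(z) = z**(3/2)
135*(137 + R(N)) = 135*(137 + (11/6)**(3/2)) = 135*(137 + 11*sqrt(66)/36) = 18495 + 165*sqrt(66)/4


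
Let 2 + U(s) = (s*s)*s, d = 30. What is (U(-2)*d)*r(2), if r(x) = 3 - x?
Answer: -300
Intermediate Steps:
U(s) = -2 + s**3 (U(s) = -2 + (s*s)*s = -2 + s**2*s = -2 + s**3)
(U(-2)*d)*r(2) = ((-2 + (-2)**3)*30)*(3 - 1*2) = ((-2 - 8)*30)*(3 - 2) = -10*30*1 = -300*1 = -300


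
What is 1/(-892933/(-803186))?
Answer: 803186/892933 ≈ 0.89949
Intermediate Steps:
1/(-892933/(-803186)) = 1/(-892933*(-1/803186)) = 1/(892933/803186) = 803186/892933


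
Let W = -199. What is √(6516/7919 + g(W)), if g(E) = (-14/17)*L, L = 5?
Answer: I*√59713108634/134623 ≈ 1.8152*I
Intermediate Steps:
g(E) = -70/17 (g(E) = -14/17*5 = -70/17)
√(6516/7919 + g(W)) = √(6516/7919 - 70/17) = √(-443558/134623) = I*√59713108634/134623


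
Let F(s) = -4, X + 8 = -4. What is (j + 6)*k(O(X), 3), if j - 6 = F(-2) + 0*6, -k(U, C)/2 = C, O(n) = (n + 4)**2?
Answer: -48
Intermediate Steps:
X = -12 (X = -8 - 4 = -12)
O(n) = (4 + n)**2
k(U, C) = -2*C
j = 2 (j = 6 + (-4 + 0*6) = 6 + (-4 + 0) = 6 - 4 = 2)
(j + 6)*k(O(X), 3) = (2 + 6)*(-2*3) = 8*(-6) = -48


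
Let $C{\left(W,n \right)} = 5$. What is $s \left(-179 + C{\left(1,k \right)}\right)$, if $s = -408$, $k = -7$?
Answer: $70992$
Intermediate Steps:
$s \left(-179 + C{\left(1,k \right)}\right) = - 408 \left(-179 + 5\right) = \left(-408\right) \left(-174\right) = 70992$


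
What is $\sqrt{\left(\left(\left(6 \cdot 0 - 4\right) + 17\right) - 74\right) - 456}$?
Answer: $i \sqrt{517} \approx 22.738 i$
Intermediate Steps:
$\sqrt{\left(\left(\left(6 \cdot 0 - 4\right) + 17\right) - 74\right) - 456} = \sqrt{\left(\left(\left(0 - 4\right) + 17\right) - 74\right) - 456} = \sqrt{\left(\left(-4 + 17\right) - 74\right) - 456} = \sqrt{\left(13 - 74\right) - 456} = \sqrt{-61 - 456} = \sqrt{-517} = i \sqrt{517}$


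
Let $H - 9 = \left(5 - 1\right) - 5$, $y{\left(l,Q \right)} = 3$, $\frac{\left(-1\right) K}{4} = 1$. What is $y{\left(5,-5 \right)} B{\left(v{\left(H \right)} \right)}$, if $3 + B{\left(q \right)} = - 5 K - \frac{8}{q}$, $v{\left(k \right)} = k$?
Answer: $48$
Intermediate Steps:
$K = -4$ ($K = \left(-4\right) 1 = -4$)
$H = 8$ ($H = 9 + \left(\left(5 - 1\right) - 5\right) = 9 + \left(4 - 5\right) = 9 - 1 = 8$)
$B{\left(q \right)} = 17 - \frac{8}{q}$ ($B{\left(q \right)} = -3 - \left(-20 + \frac{8}{q}\right) = -3 + \left(20 - \frac{8}{q}\right) = 17 - \frac{8}{q}$)
$y{\left(5,-5 \right)} B{\left(v{\left(H \right)} \right)} = 3 \left(17 - \frac{8}{8}\right) = 3 \left(17 - 1\right) = 3 \cdot 16 = 48$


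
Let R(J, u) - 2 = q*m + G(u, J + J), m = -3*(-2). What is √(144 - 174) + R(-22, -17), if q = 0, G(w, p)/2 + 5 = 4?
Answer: I*√30 ≈ 5.4772*I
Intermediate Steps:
G(w, p) = -2 (G(w, p) = -10 + 2*4 = -10 + 8 = -2)
m = 6
R(J, u) = 0 (R(J, u) = 2 + (0*6 - 2) = 2 + (0 - 2) = 2 - 2 = 0)
√(144 - 174) + R(-22, -17) = √(144 - 174) + 0 = √(-30) + 0 = I*√30 + 0 = I*√30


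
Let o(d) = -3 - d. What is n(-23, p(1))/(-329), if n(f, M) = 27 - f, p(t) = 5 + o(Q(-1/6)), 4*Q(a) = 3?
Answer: -50/329 ≈ -0.15198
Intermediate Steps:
Q(a) = ¾ (Q(a) = (¼)*3 = ¾)
p(t) = 5/4 (p(t) = 5 + (-3 - 1*¾) = 5 + (-3 - ¾) = 5 - 15/4 = 5/4)
n(-23, p(1))/(-329) = (27 - 1*(-23))/(-329) = (27 + 23)*(-1/329) = 50*(-1/329) = -50/329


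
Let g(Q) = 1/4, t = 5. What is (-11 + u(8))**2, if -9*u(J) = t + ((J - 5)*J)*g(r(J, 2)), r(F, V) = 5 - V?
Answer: 12100/81 ≈ 149.38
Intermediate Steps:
g(Q) = 1/4
u(J) = -5/9 - J*(-5 + J)/36 (u(J) = -(5 + ((J - 5)*J)*(1/4))/9 = -(5 + ((-5 + J)*J)*(1/4))/9 = -(5 + (J*(-5 + J))*(1/4))/9 = -(5 + J*(-5 + J)/4)/9 = -5/9 - J*(-5 + J)/36)
(-11 + u(8))**2 = (-11 + (-5/9 - 1/36*8**2 + (5/36)*8))**2 = (-11 + (-5/9 - 1/36*64 + 10/9))**2 = (-11 + (-5/9 - 16/9 + 10/9))**2 = (-11 - 11/9)**2 = (-110/9)**2 = 12100/81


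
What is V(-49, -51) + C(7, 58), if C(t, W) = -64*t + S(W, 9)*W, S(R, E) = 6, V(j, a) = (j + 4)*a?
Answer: 2195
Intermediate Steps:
V(j, a) = a*(4 + j) (V(j, a) = (4 + j)*a = a*(4 + j))
C(t, W) = -64*t + 6*W
V(-49, -51) + C(7, 58) = -51*(4 - 49) + (-64*7 + 6*58) = -51*(-45) + (-448 + 348) = 2295 - 100 = 2195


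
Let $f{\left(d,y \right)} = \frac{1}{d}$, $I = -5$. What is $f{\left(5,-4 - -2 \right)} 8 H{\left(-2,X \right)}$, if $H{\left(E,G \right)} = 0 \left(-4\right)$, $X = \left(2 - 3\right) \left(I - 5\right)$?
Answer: $0$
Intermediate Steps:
$X = 10$ ($X = \left(2 - 3\right) \left(-5 - 5\right) = \left(-1\right) \left(-10\right) = 10$)
$H{\left(E,G \right)} = 0$
$f{\left(5,-4 - -2 \right)} 8 H{\left(-2,X \right)} = \frac{1}{5} \cdot 8 \cdot 0 = \frac{8}{5} \cdot 0 = 0$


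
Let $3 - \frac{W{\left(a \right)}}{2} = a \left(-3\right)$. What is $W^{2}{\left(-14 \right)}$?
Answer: $6084$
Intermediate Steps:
$W{\left(a \right)} = 6 + 6 a$ ($W{\left(a \right)} = 6 - 2 a \left(-3\right) = 6 - 2 \left(- 3 a\right) = 6 + 6 a$)
$W^{2}{\left(-14 \right)} = \left(6 + 6 \left(-14\right)\right)^{2} = \left(6 - 84\right)^{2} = \left(-78\right)^{2} = 6084$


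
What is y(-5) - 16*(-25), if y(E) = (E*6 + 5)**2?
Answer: 1025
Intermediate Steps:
y(E) = (5 + 6*E)**2 (y(E) = (6*E + 5)**2 = (5 + 6*E)**2)
y(-5) - 16*(-25) = (5 + 6*(-5))**2 - 16*(-25) = (5 - 30)**2 + 400 = (-25)**2 + 400 = 625 + 400 = 1025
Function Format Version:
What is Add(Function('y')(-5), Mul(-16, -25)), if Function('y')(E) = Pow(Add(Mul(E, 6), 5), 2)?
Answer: 1025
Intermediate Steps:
Function('y')(E) = Pow(Add(5, Mul(6, E)), 2) (Function('y')(E) = Pow(Add(Mul(6, E), 5), 2) = Pow(Add(5, Mul(6, E)), 2))
Add(Function('y')(-5), Mul(-16, -25)) = Add(Pow(Add(5, Mul(6, -5)), 2), Mul(-16, -25)) = Add(Pow(Add(5, -30), 2), 400) = Add(Pow(-25, 2), 400) = Add(625, 400) = 1025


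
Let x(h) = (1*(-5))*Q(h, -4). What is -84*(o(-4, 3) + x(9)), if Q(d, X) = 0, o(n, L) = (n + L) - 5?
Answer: 504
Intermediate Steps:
o(n, L) = -5 + L + n (o(n, L) = (L + n) - 5 = -5 + L + n)
x(h) = 0 (x(h) = (1*(-5))*0 = -5*0 = 0)
-84*(o(-4, 3) + x(9)) = -84*((-5 + 3 - 4) + 0) = -84*(-6 + 0) = -84*(-6) = 504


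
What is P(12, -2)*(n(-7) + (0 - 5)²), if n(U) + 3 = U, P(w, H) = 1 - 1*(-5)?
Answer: 90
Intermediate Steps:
P(w, H) = 6 (P(w, H) = 1 + 5 = 6)
n(U) = -3 + U
P(12, -2)*(n(-7) + (0 - 5)²) = 6*((-3 - 7) + (0 - 5)²) = 6*(-10 + (-5)²) = 6*(-10 + 25) = 6*15 = 90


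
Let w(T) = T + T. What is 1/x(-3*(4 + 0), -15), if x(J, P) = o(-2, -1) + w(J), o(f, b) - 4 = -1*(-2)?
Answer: -1/18 ≈ -0.055556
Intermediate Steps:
o(f, b) = 6 (o(f, b) = 4 - 1*(-2) = 4 + 2 = 6)
w(T) = 2*T
x(J, P) = 6 + 2*J
1/x(-3*(4 + 0), -15) = 1/(6 + 2*(-3*(4 + 0))) = 1/(6 + 2*(-3*4)) = 1/(6 + 2*(-12)) = 1/(6 - 24) = 1/(-18) = -1/18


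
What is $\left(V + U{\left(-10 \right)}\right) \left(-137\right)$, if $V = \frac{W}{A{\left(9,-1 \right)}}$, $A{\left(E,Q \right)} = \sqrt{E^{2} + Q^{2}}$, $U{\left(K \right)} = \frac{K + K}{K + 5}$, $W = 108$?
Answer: $-548 - \frac{7398 \sqrt{82}}{41} \approx -2181.9$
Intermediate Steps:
$U{\left(K \right)} = \frac{2 K}{5 + K}$
$V = \frac{54 \sqrt{82}}{41}$ ($V = \frac{108}{\sqrt{9^{2} + \left(-1\right)^{2}}} = \frac{108}{\sqrt{81 + 1}} = \frac{108}{\sqrt{82}} = 108 \frac{\sqrt{82}}{82} = \frac{54 \sqrt{82}}{41} \approx 11.927$)
$\left(V + U{\left(-10 \right)}\right) \left(-137\right) = \left(\frac{54 \sqrt{82}}{41} + 2 \left(-10\right) \frac{1}{5 - 10}\right) \left(-137\right) = \left(\frac{54 \sqrt{82}}{41} + 2 \left(-10\right) \frac{1}{-5}\right) \left(-137\right) = \left(\frac{54 \sqrt{82}}{41} + 2 \left(-10\right) \left(- \frac{1}{5}\right)\right) \left(-137\right) = \left(\frac{54 \sqrt{82}}{41} + 4\right) \left(-137\right) = \left(4 + \frac{54 \sqrt{82}}{41}\right) \left(-137\right) = -548 - \frac{7398 \sqrt{82}}{41}$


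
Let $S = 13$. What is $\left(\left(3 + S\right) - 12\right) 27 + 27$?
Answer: $135$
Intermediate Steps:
$\left(\left(3 + S\right) - 12\right) 27 + 27 = \left(\left(3 + 13\right) - 12\right) 27 + 27 = \left(16 - 12\right) 27 + 27 = 4 \cdot 27 + 27 = 108 + 27 = 135$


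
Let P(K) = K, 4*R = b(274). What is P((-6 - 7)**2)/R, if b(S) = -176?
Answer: -169/44 ≈ -3.8409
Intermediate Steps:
R = -44 (R = (1/4)*(-176) = -44)
P((-6 - 7)**2)/R = (-6 - 7)**2/(-44) = (-13)**2*(-1/44) = 169*(-1/44) = -169/44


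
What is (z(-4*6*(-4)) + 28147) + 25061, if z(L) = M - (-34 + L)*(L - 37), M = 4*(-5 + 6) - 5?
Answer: 49549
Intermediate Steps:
M = -1 (M = 4*1 - 5 = 4 - 5 = -1)
z(L) = -1 - (-37 + L)*(-34 + L) (z(L) = -1 - (-34 + L)*(L - 37) = -1 - (-34 + L)*(-37 + L) = -1 - (-37 + L)*(-34 + L))
(z(-4*6*(-4)) + 28147) + 25061 = ((-1259 - (-4*6*(-4))² + 71*(-4*6*(-4))) + 28147) + 25061 = ((-1259 - (-24*(-4))² + 71*(-24*(-4))) + 28147) + 25061 = ((-1259 - 1*96² + 71*96) + 28147) + 25061 = ((-1259 - 1*9216 + 6816) + 28147) + 25061 = ((-1259 - 9216 + 6816) + 28147) + 25061 = (-3659 + 28147) + 25061 = 24488 + 25061 = 49549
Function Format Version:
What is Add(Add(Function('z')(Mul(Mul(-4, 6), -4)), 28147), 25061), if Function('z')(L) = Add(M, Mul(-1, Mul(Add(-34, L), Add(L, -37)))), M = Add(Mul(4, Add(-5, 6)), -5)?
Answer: 49549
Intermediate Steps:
M = -1 (M = Add(Mul(4, 1), -5) = Add(4, -5) = -1)
Function('z')(L) = Add(-1, Mul(-1, Add(-37, L), Add(-34, L))) (Function('z')(L) = Add(-1, Mul(-1, Mul(Add(-34, L), Add(L, -37)))) = Add(-1, Mul(-1, Mul(Add(-34, L), Add(-37, L)))) = Add(-1, Mul(-1, Mul(Add(-37, L), Add(-34, L)))) = Add(-1, Mul(-1, Add(-37, L), Add(-34, L))))
Add(Add(Function('z')(Mul(Mul(-4, 6), -4)), 28147), 25061) = Add(Add(Add(-1259, Mul(-1, Pow(Mul(Mul(-4, 6), -4), 2)), Mul(71, Mul(Mul(-4, 6), -4))), 28147), 25061) = Add(Add(Add(-1259, Mul(-1, Pow(Mul(-24, -4), 2)), Mul(71, Mul(-24, -4))), 28147), 25061) = Add(Add(Add(-1259, Mul(-1, Pow(96, 2)), Mul(71, 96)), 28147), 25061) = Add(Add(Add(-1259, Mul(-1, 9216), 6816), 28147), 25061) = Add(Add(Add(-1259, -9216, 6816), 28147), 25061) = Add(Add(-3659, 28147), 25061) = Add(24488, 25061) = 49549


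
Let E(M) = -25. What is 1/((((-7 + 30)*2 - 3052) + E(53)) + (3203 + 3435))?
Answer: 1/3607 ≈ 0.00027724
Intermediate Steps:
1/((((-7 + 30)*2 - 3052) + E(53)) + (3203 + 3435)) = 1/((((-7 + 30)*2 - 3052) - 25) + (3203 + 3435)) = 1/(((23*2 - 3052) - 25) + 6638) = 1/(((46 - 3052) - 25) + 6638) = 1/((-3006 - 25) + 6638) = 1/(-3031 + 6638) = 1/3607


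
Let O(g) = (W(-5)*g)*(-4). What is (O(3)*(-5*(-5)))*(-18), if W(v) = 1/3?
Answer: 1800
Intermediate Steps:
W(v) = ⅓
O(g) = -4*g/3 (O(g) = (g/3)*(-4) = -4*g/3)
(O(3)*(-5*(-5)))*(-18) = ((-4/3*3)*(-5*(-5)))*(-18) = -4*25*(-18) = -100*(-18) = 1800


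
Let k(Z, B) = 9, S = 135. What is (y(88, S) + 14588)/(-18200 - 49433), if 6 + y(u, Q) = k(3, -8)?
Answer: -14591/67633 ≈ -0.21574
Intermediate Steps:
y(u, Q) = 3 (y(u, Q) = -6 + 9 = 3)
(y(88, S) + 14588)/(-18200 - 49433) = (3 + 14588)/(-18200 - 49433) = 14591/(-67633) = 14591*(-1/67633) = -14591/67633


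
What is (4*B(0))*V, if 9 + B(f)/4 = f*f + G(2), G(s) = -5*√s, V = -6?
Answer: 864 + 480*√2 ≈ 1542.8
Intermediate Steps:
B(f) = -36 - 20*√2 + 4*f² (B(f) = -36 + 4*(f*f - 5*√2) = -36 + 4*(f² - 5*√2) = -36 + (-20*√2 + 4*f²) = -36 - 20*√2 + 4*f²)
(4*B(0))*V = (4*(-36 - 20*√2 + 4*0²))*(-6) = (4*(-36 - 20*√2 + 4*0))*(-6) = (4*(-36 - 20*√2 + 0))*(-6) = (4*(-36 - 20*√2))*(-6) = (-144 - 80*√2)*(-6) = 864 + 480*√2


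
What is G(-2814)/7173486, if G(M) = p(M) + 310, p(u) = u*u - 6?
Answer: 3959450/3586743 ≈ 1.1039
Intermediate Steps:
p(u) = -6 + u**2 (p(u) = u**2 - 6 = -6 + u**2)
G(M) = 304 + M**2 (G(M) = (-6 + M**2) + 310 = 304 + M**2)
G(-2814)/7173486 = (304 + (-2814)**2)/7173486 = (304 + 7918596)*(1/7173486) = 7918900*(1/7173486) = 3959450/3586743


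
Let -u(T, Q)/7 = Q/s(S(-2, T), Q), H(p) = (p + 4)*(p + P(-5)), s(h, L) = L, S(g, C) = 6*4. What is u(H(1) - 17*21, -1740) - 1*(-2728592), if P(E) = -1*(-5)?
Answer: 2728585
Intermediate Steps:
S(g, C) = 24
P(E) = 5
H(p) = (4 + p)*(5 + p) (H(p) = (p + 4)*(p + 5) = (4 + p)*(5 + p))
u(T, Q) = -7 (u(T, Q) = -7*Q/Q = -7*1 = -7)
u(H(1) - 17*21, -1740) - 1*(-2728592) = -7 - 1*(-2728592) = -7 + 2728592 = 2728585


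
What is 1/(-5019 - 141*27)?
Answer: -1/8826 ≈ -0.00011330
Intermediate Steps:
1/(-5019 - 141*27) = 1/(-5019 - 3807) = 1/(-8826) = -1/8826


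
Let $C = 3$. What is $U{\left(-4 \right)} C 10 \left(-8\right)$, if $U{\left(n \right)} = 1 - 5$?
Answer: $960$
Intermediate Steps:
$U{\left(n \right)} = -4$
$U{\left(-4 \right)} C 10 \left(-8\right) = - 4 \cdot 3 \cdot 10 \left(-8\right) = - 4 \cdot 30 \left(-8\right) = \left(-4\right) \left(-240\right) = 960$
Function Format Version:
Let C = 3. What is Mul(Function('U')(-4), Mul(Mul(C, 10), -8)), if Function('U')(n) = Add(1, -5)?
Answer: 960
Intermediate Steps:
Function('U')(n) = -4
Mul(Function('U')(-4), Mul(Mul(C, 10), -8)) = Mul(-4, Mul(Mul(3, 10), -8)) = Mul(-4, Mul(30, -8)) = Mul(-4, -240) = 960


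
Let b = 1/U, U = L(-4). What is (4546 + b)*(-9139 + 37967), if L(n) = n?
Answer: 131044881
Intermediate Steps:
U = -4
b = -¼ (b = 1/(-4) = -¼ ≈ -0.25000)
(4546 + b)*(-9139 + 37967) = (4546 - ¼)*(-9139 + 37967) = (18183/4)*28828 = 131044881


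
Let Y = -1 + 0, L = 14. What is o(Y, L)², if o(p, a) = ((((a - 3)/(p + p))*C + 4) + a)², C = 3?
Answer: 81/16 ≈ 5.0625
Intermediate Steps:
Y = -1
o(p, a) = (4 + a + 3*(-3 + a)/(2*p))² (o(p, a) = ((((a - 3)/(p + p))*3 + 4) + a)² = ((((-3 + a)/((2*p)))*3 + 4) + a)² = ((((-3 + a)*(1/(2*p)))*3 + 4) + a)² = ((((-3 + a)/(2*p))*3 + 4) + a)² = ((3*(-3 + a)/(2*p) + 4) + a)² = ((4 + 3*(-3 + a)/(2*p)) + a)² = (4 + a + 3*(-3 + a)/(2*p))²)
o(Y, L)² = ((¼)*(-9 + 3*14 + 8*(-1) + 2*14*(-1))²/(-1)²)² = ((¼)*1*(-9 + 42 - 8 - 28)²)² = ((¼)*1*(-3)²)² = ((¼)*1*9)² = (9/4)² = 81/16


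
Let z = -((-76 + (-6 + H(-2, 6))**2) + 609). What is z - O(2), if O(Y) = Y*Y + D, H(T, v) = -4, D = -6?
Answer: -631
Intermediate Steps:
O(Y) = -6 + Y**2 (O(Y) = Y*Y - 6 = Y**2 - 6 = -6 + Y**2)
z = -633 (z = -((-76 + (-6 - 4)**2) + 609) = -((-76 + (-10)**2) + 609) = -((-76 + 100) + 609) = -(24 + 609) = -1*633 = -633)
z - O(2) = -633 - (-6 + 2**2) = -633 - (-6 + 4) = -633 - 1*(-2) = -633 + 2 = -631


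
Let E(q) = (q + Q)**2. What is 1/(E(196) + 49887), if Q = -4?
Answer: 1/86751 ≈ 1.1527e-5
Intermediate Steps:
E(q) = (-4 + q)**2 (E(q) = (q - 4)**2 = (-4 + q)**2)
1/(E(196) + 49887) = 1/((-4 + 196)**2 + 49887) = 1/(192**2 + 49887) = 1/(36864 + 49887) = 1/86751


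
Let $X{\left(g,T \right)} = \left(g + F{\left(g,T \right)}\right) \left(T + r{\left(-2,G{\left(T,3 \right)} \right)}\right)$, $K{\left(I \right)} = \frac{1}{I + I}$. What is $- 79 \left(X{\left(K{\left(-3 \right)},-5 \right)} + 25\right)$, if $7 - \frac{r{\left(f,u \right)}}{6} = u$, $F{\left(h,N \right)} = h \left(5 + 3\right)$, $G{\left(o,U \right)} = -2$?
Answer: $\frac{7663}{2} \approx 3831.5$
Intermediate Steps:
$F{\left(h,N \right)} = 8 h$ ($F{\left(h,N \right)} = h 8 = 8 h$)
$r{\left(f,u \right)} = 42 - 6 u$
$K{\left(I \right)} = \frac{1}{2 I}$
$X{\left(g,T \right)} = 9 g \left(54 + T\right)$ ($X{\left(g,T \right)} = \left(g + 8 g\right) \left(T + \left(42 - -12\right)\right) = 9 g \left(T + \left(42 + 12\right)\right) = 9 g \left(T + 54\right) = 9 g \left(54 + T\right)$)
$- 79 \left(X{\left(K{\left(-3 \right)},-5 \right)} + 25\right) = - 79 \left(9 \frac{1}{2 \left(-3\right)} \left(54 - 5\right) + 25\right) = - 79 \left(9 \cdot \frac{1}{2} \left(- \frac{1}{3}\right) 49 + 25\right) = - 79 \left(9 \left(- \frac{1}{6}\right) 49 + 25\right) = - 79 \left(- \frac{147}{2} + 25\right) = \left(-79\right) \left(- \frac{97}{2}\right) = \frac{7663}{2}$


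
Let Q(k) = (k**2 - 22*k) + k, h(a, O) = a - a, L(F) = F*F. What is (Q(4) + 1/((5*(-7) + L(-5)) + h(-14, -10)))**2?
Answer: 463761/100 ≈ 4637.6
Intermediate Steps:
L(F) = F**2
h(a, O) = 0
Q(k) = k**2 - 21*k
(Q(4) + 1/((5*(-7) + L(-5)) + h(-14, -10)))**2 = (4*(-21 + 4) + 1/((5*(-7) + (-5)**2) + 0))**2 = (4*(-17) + 1/((-35 + 25) + 0))**2 = (-68 + 1/(-10 + 0))**2 = (-68 + 1/(-10))**2 = (-68 - 1/10)**2 = (-681/10)**2 = 463761/100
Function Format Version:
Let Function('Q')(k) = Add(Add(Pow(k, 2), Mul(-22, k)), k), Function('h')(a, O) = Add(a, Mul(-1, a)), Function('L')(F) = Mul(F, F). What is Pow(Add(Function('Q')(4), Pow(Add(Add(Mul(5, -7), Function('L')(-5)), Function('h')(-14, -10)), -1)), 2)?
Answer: Rational(463761, 100) ≈ 4637.6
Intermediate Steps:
Function('L')(F) = Pow(F, 2)
Function('h')(a, O) = 0
Function('Q')(k) = Add(Pow(k, 2), Mul(-21, k))
Pow(Add(Function('Q')(4), Pow(Add(Add(Mul(5, -7), Function('L')(-5)), Function('h')(-14, -10)), -1)), 2) = Pow(Add(Mul(4, Add(-21, 4)), Pow(Add(Add(Mul(5, -7), Pow(-5, 2)), 0), -1)), 2) = Pow(Add(Mul(4, -17), Pow(Add(Add(-35, 25), 0), -1)), 2) = Pow(Add(-68, Pow(Add(-10, 0), -1)), 2) = Pow(Add(-68, Pow(-10, -1)), 2) = Pow(Add(-68, Rational(-1, 10)), 2) = Pow(Rational(-681, 10), 2) = Rational(463761, 100)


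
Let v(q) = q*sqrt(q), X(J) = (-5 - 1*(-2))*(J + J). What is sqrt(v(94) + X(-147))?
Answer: sqrt(882 + 94*sqrt(94)) ≈ 42.348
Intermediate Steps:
X(J) = -6*J (X(J) = (-5 + 2)*(2*J) = -6*J)
v(q) = q**(3/2)
sqrt(v(94) + X(-147)) = sqrt(94**(3/2) - 6*(-147)) = sqrt(94*sqrt(94) + 882) = sqrt(882 + 94*sqrt(94))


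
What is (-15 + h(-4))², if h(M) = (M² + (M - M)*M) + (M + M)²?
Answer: 4225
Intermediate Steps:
h(M) = 5*M² (h(M) = (M² + 0*M) + (2*M)² = (M² + 0) + 4*M² = M² + 4*M² = 5*M²)
(-15 + h(-4))² = (-15 + 5*(-4)²)² = (-15 + 5*16)² = (-15 + 80)² = 65² = 4225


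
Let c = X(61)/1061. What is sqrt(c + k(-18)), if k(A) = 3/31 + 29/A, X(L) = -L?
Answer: I*sqrt(61215610906)/197346 ≈ 1.2537*I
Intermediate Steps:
k(A) = 3/31 + 29/A (k(A) = 3*(1/31) + 29/A = 3/31 + 29/A)
c = -61/1061 (c = -1*61/1061 = -61*1/1061 = -61/1061 ≈ -0.057493)
sqrt(c + k(-18)) = sqrt(-61/1061 + (3/31 + 29/(-18))) = sqrt(-61/1061 + (3/31 + 29*(-1/18))) = sqrt(-61/1061 + (3/31 - 29/18)) = sqrt(-61/1061 - 845/558) = sqrt(-930583/592038) = I*sqrt(61215610906)/197346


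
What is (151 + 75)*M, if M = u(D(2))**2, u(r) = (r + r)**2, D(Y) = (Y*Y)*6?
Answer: 1199702016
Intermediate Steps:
D(Y) = 6*Y**2 (D(Y) = Y**2*6 = 6*Y**2)
u(r) = 4*r**2 (u(r) = (2*r)**2 = 4*r**2)
M = 5308416 (M = (4*(6*2**2)**2)**2 = (4*(6*4)**2)**2 = (4*24**2)**2 = (4*576)**2 = 2304**2 = 5308416)
(151 + 75)*M = (151 + 75)*5308416 = 226*5308416 = 1199702016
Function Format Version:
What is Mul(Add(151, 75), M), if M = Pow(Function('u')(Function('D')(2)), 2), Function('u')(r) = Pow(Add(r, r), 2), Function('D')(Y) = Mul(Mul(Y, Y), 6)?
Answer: 1199702016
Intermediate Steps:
Function('D')(Y) = Mul(6, Pow(Y, 2)) (Function('D')(Y) = Mul(Pow(Y, 2), 6) = Mul(6, Pow(Y, 2)))
Function('u')(r) = Mul(4, Pow(r, 2)) (Function('u')(r) = Pow(Mul(2, r), 2) = Mul(4, Pow(r, 2)))
M = 5308416 (M = Pow(Mul(4, Pow(Mul(6, Pow(2, 2)), 2)), 2) = Pow(Mul(4, Pow(Mul(6, 4), 2)), 2) = Pow(Mul(4, Pow(24, 2)), 2) = Pow(Mul(4, 576), 2) = Pow(2304, 2) = 5308416)
Mul(Add(151, 75), M) = Mul(Add(151, 75), 5308416) = Mul(226, 5308416) = 1199702016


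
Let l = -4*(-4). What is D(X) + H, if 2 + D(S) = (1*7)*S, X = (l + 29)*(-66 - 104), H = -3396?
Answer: -56948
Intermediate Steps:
l = 16
X = -7650 (X = (16 + 29)*(-66 - 104) = 45*(-170) = -7650)
D(S) = -2 + 7*S (D(S) = -2 + (1*7)*S = -2 + 7*S)
D(X) + H = (-2 + 7*(-7650)) - 3396 = (-2 - 53550) - 3396 = -53552 - 3396 = -56948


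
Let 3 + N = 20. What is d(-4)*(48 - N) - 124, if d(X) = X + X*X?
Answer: 248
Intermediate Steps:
N = 17 (N = -3 + 20 = 17)
d(X) = X + X**2
d(-4)*(48 - N) - 124 = (-4*(1 - 4))*(48 - 1*17) - 124 = (-4*(-3))*(48 - 17) - 124 = 12*31 - 124 = 372 - 124 = 248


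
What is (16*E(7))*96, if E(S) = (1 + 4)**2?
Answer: 38400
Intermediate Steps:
E(S) = 25 (E(S) = 5**2 = 25)
(16*E(7))*96 = (16*25)*96 = 400*96 = 38400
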